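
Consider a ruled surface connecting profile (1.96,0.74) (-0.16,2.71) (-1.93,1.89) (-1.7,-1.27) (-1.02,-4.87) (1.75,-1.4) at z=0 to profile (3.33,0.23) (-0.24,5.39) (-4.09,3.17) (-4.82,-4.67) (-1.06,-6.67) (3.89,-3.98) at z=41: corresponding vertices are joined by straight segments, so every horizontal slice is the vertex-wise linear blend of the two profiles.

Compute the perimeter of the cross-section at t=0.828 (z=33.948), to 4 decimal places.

Perimeter at t=0.828: 29.9595

Cross-section at t=0.828: each vertex is (1-t)·p0[i] + t·p1[i].
  v1: (1-0.828)·(1.96,0.74) + 0.828·(3.33,0.23) = (3.0944,0.3177)
  v2: (1-0.828)·(-0.16,2.71) + 0.828·(-0.24,5.39) = (-0.2262,4.9290)
  v3: (1-0.828)·(-1.93,1.89) + 0.828·(-4.09,3.17) = (-3.7185,2.9498)
  v4: (1-0.828)·(-1.7,-1.27) + 0.828·(-4.82,-4.67) = (-4.2834,-4.0852)
  v5: (1-0.828)·(-1.02,-4.87) + 0.828·(-1.06,-6.67) = (-1.0531,-6.3604)
  v6: (1-0.828)·(1.75,-1.4) + 0.828·(3.89,-3.98) = (3.5219,-3.5362)
Perimeter = Σ |v_{i+1} − v_i|:
  edge 1→2: √(-3.3206² + 4.6113²) = 5.6825 (running 5.6825)
  edge 2→3: √(-3.4922² + -1.9792²) = 4.0141 (running 9.6966)
  edge 3→4: √(-0.5649² + -7.0350²) = 7.0577 (running 16.7543)
  edge 4→5: √(3.2302² + -2.2752²) = 3.9511 (running 20.7053)
  edge 5→6: √(4.5750² + 2.8242²) = 5.3765 (running 26.0819)
  edge 6→1: √(-0.4276² + 3.8540²) = 3.8776 (running 29.9595)
Perimeter = 29.9595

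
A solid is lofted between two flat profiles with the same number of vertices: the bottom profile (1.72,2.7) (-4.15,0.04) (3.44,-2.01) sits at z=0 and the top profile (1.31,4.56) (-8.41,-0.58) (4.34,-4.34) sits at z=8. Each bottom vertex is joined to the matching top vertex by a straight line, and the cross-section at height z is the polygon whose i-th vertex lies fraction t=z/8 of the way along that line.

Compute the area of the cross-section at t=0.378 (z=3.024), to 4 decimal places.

Cross-section at t=0.378: each vertex is (1-t)·p0[i] + t·p1[i].
  v1: (1-0.378)·(1.72,2.7) + 0.378·(1.31,4.56) = (1.5650,3.4031)
  v2: (1-0.378)·(-4.15,0.04) + 0.378·(-8.41,-0.58) = (-5.7603,-0.1944)
  v3: (1-0.378)·(3.44,-2.01) + 0.378·(4.34,-4.34) = (3.7802,-2.8907)
Shoelace sum Σ(x_i·y_{i+1} − x_{i+1}·y_i):
  i=1: 1.5650·-0.1944 − -5.7603·3.4031 = +19.2985 (running +19.2985)
  i=2: -5.7603·-2.8907 − 3.7802·-0.1944 = +17.3862 (running +36.6847)
  i=3: 3.7802·3.4031 − 1.5650·-2.8907 = +17.3884 (running +54.0731)
Area = |Σ|/2 = |54.0731|/2 = 27.0365

Area at t=0.378: 27.0365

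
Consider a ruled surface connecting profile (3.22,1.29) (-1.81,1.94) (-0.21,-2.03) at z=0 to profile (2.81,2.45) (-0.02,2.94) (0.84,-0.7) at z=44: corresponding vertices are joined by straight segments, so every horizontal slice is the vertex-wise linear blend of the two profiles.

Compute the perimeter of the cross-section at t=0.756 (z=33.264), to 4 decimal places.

Cross-section at t=0.756: each vertex is (1-t)·p0[i] + t·p1[i].
  v1: (1-0.756)·(3.22,1.29) + 0.756·(2.81,2.45) = (2.9100,2.1670)
  v2: (1-0.756)·(-1.81,1.94) + 0.756·(-0.02,2.94) = (-0.4568,2.6960)
  v3: (1-0.756)·(-0.21,-2.03) + 0.756·(0.84,-0.7) = (0.5838,-1.0245)
Perimeter = Σ |v_{i+1} − v_i|:
  edge 1→2: √(-3.3668² + 0.5290²) = 3.4081 (running 3.4081)
  edge 2→3: √(1.0406² + -3.7205²) = 3.8633 (running 7.2714)
  edge 3→1: √(2.3262² + 3.1915²) = 3.9493 (running 11.2207)
Perimeter = 11.2207

Perimeter at t=0.756: 11.2207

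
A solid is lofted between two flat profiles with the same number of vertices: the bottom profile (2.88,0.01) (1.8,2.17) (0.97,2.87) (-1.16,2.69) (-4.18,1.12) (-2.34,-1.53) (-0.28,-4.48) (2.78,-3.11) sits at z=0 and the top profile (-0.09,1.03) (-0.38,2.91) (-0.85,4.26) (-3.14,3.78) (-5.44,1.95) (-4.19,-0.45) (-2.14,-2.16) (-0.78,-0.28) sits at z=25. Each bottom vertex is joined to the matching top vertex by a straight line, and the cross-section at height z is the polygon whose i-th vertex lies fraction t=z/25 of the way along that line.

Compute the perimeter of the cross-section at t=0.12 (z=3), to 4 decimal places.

Perimeter at t=0.12: 21.6924

Cross-section at t=0.12: each vertex is (1-t)·p0[i] + t·p1[i].
  v1: (1-0.12)·(2.88,0.01) + 0.12·(-0.09,1.03) = (2.5236,0.1324)
  v2: (1-0.12)·(1.8,2.17) + 0.12·(-0.38,2.91) = (1.5384,2.2588)
  v3: (1-0.12)·(0.97,2.87) + 0.12·(-0.85,4.26) = (0.7516,3.0368)
  v4: (1-0.12)·(-1.16,2.69) + 0.12·(-3.14,3.78) = (-1.3976,2.8208)
  v5: (1-0.12)·(-4.18,1.12) + 0.12·(-5.44,1.95) = (-4.3312,1.2196)
  v6: (1-0.12)·(-2.34,-1.53) + 0.12·(-4.19,-0.45) = (-2.5620,-1.4004)
  v7: (1-0.12)·(-0.28,-4.48) + 0.12·(-2.14,-2.16) = (-0.5032,-4.2016)
  v8: (1-0.12)·(2.78,-3.11) + 0.12·(-0.78,-0.28) = (2.3528,-2.7704)
Perimeter = Σ |v_{i+1} − v_i|:
  edge 1→2: √(-0.9852² + 2.1264²) = 2.3435 (running 2.3435)
  edge 2→3: √(-0.7868² + 0.7780²) = 1.1065 (running 3.4500)
  edge 3→4: √(-2.1492² + -0.2160²) = 2.1600 (running 5.6101)
  edge 4→5: √(-2.9336² + -1.6012²) = 3.3421 (running 8.9522)
  edge 5→6: √(1.7692² + -2.6200²) = 3.1614 (running 12.1136)
  edge 6→7: √(2.0588² + -2.8012²) = 3.4764 (running 15.5900)
  edge 7→8: √(2.8560² + 1.4312²) = 3.1945 (running 18.7845)
  edge 8→1: √(0.1708² + 2.9028²) = 2.9078 (running 21.6924)
Perimeter = 21.6924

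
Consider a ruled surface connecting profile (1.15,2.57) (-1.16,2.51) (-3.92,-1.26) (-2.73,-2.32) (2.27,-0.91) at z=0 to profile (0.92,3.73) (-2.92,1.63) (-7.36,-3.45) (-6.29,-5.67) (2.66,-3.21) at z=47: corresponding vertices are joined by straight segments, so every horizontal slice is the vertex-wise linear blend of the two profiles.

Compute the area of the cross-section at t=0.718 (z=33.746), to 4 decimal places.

Area at t=0.718: 40.4873

Cross-section at t=0.718: each vertex is (1-t)·p0[i] + t·p1[i].
  v1: (1-0.718)·(1.15,2.57) + 0.718·(0.92,3.73) = (0.9849,3.4029)
  v2: (1-0.718)·(-1.16,2.51) + 0.718·(-2.92,1.63) = (-2.4237,1.8782)
  v3: (1-0.718)·(-3.92,-1.26) + 0.718·(-7.36,-3.45) = (-6.3899,-2.8324)
  v4: (1-0.718)·(-2.73,-2.32) + 0.718·(-6.29,-5.67) = (-5.2861,-4.7253)
  v5: (1-0.718)·(2.27,-0.91) + 0.718·(2.66,-3.21) = (2.5500,-2.5614)
Shoelace sum Σ(x_i·y_{i+1} − x_{i+1}·y_i):
  i=1: 0.9849·1.8782 − -2.4237·3.4029 = +10.0972 (running +10.0972)
  i=2: -2.4237·-2.8324 − -6.3899·1.8782 = +18.8662 (running +28.9634)
  i=3: -6.3899·-4.7253 − -5.2861·-2.8324 = +15.2219 (running +44.1853)
  i=4: -5.2861·-2.5614 − 2.5500·-4.7253 = +25.5894 (running +69.7747)
  i=5: 2.5500·3.4029 − 0.9849·-2.5614 = +11.2000 (running +80.9747)
Area = |Σ|/2 = |80.9747|/2 = 40.4873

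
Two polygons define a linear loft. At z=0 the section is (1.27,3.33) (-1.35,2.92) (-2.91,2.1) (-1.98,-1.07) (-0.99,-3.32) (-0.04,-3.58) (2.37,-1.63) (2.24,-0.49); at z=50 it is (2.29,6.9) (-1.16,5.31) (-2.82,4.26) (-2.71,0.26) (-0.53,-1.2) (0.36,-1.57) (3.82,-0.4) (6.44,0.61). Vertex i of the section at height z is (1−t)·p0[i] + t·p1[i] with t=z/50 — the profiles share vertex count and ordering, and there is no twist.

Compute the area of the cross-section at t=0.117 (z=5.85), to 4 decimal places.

Cross-section at t=0.117: each vertex is (1-t)·p0[i] + t·p1[i].
  v1: (1-0.117)·(1.27,3.33) + 0.117·(2.29,6.9) = (1.3893,3.7477)
  v2: (1-0.117)·(-1.35,2.92) + 0.117·(-1.16,5.31) = (-1.3278,3.1996)
  v3: (1-0.117)·(-2.91,2.1) + 0.117·(-2.82,4.26) = (-2.8995,2.3527)
  v4: (1-0.117)·(-1.98,-1.07) + 0.117·(-2.71,0.26) = (-2.0654,-0.9144)
  v5: (1-0.117)·(-0.99,-3.32) + 0.117·(-0.53,-1.2) = (-0.9362,-3.0720)
  v6: (1-0.117)·(-0.04,-3.58) + 0.117·(0.36,-1.57) = (0.0068,-3.3448)
  v7: (1-0.117)·(2.37,-1.63) + 0.117·(3.82,-0.4) = (2.5397,-1.4861)
  v8: (1-0.117)·(2.24,-0.49) + 0.117·(6.44,0.61) = (2.7314,-0.3613)
Shoelace sum Σ(x_i·y_{i+1} − x_{i+1}·y_i):
  i=1: 1.3893·3.1996 − -1.3278·3.7477 = +9.4214 (running +9.4214)
  i=2: -1.3278·2.3527 − -2.8995·3.1996 = +6.1534 (running +15.5748)
  i=3: -2.8995·-0.9144 − -2.0654·2.3527 = +7.5106 (running +23.0854)
  i=4: -2.0654·-3.0720 − -0.9362·-0.9144 = +5.4888 (running +28.5742)
  i=5: -0.9362·-3.3448 − 0.0068·-3.0720 = +3.1523 (running +31.7265)
  i=6: 0.0068·-1.4861 − 2.5397·-3.3448 = +8.4846 (running +40.2110)
  i=7: 2.5397·-0.3613 − 2.7314·-1.4861 = +3.1415 (running +43.3526)
  i=8: 2.7314·3.7477 − 1.3893·-0.3613 = +10.7384 (running +54.0910)
Area = |Σ|/2 = |54.0910|/2 = 27.0455

Area at t=0.117: 27.0455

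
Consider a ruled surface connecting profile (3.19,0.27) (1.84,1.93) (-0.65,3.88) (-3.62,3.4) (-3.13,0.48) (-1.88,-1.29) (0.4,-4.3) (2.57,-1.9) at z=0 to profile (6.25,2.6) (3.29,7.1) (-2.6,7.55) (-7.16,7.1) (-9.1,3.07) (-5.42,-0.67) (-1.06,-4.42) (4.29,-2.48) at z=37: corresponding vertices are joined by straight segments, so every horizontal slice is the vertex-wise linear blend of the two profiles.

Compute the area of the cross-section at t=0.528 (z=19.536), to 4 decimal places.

Cross-section at t=0.528: each vertex is (1-t)·p0[i] + t·p1[i].
  v1: (1-0.528)·(3.19,0.27) + 0.528·(6.25,2.6) = (4.8057,1.5002)
  v2: (1-0.528)·(1.84,1.93) + 0.528·(3.29,7.1) = (2.6056,4.6598)
  v3: (1-0.528)·(-0.65,3.88) + 0.528·(-2.6,7.55) = (-1.6796,5.8178)
  v4: (1-0.528)·(-3.62,3.4) + 0.528·(-7.16,7.1) = (-5.4891,5.3536)
  v5: (1-0.528)·(-3.13,0.48) + 0.528·(-9.1,3.07) = (-6.2822,1.8475)
  v6: (1-0.528)·(-1.88,-1.29) + 0.528·(-5.42,-0.67) = (-3.7491,-0.9626)
  v7: (1-0.528)·(0.4,-4.3) + 0.528·(-1.06,-4.42) = (-0.3709,-4.3634)
  v8: (1-0.528)·(2.57,-1.9) + 0.528·(4.29,-2.48) = (3.4782,-2.2062)
Shoelace sum Σ(x_i·y_{i+1} − x_{i+1}·y_i):
  i=1: 4.8057·4.6598 − 2.6056·1.5002 = +18.4843 (running +18.4843)
  i=2: 2.6056·5.8178 − -1.6796·4.6598 = +22.9853 (running +41.4696)
  i=3: -1.6796·5.3536 − -5.4891·5.8178 = +22.9425 (running +64.4121)
  i=4: -5.4891·1.8475 − -6.2822·5.3536 = +23.4909 (running +87.9030)
  i=5: -6.2822·-0.9626 − -3.7491·1.8475 = +12.9740 (running +100.8770)
  i=6: -3.7491·-4.3634 − -0.3709·-0.9626 = +16.0017 (running +116.8787)
  i=7: -0.3709·-2.2062 − 3.4782·-4.3634 = +15.9947 (running +132.8735)
  i=8: 3.4782·1.5002 − 4.8057·-2.2062 = +15.8206 (running +148.6940)
Area = |Σ|/2 = |148.6940|/2 = 74.3470

Area at t=0.528: 74.3470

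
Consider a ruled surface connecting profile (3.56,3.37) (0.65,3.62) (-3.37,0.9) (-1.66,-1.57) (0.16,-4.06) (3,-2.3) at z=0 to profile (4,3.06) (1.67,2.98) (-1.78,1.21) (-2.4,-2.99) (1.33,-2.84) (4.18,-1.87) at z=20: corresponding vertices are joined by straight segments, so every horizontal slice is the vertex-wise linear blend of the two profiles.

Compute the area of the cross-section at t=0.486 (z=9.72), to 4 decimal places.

Cross-section at t=0.486: each vertex is (1-t)·p0[i] + t·p1[i].
  v1: (1-0.486)·(3.56,3.37) + 0.486·(4,3.06) = (3.7738,3.2193)
  v2: (1-0.486)·(0.65,3.62) + 0.486·(1.67,2.98) = (1.1457,3.3090)
  v3: (1-0.486)·(-3.37,0.9) + 0.486·(-1.78,1.21) = (-2.5973,1.0507)
  v4: (1-0.486)·(-1.66,-1.57) + 0.486·(-2.4,-2.99) = (-2.0196,-2.2601)
  v5: (1-0.486)·(0.16,-4.06) + 0.486·(1.33,-2.84) = (0.7286,-3.4671)
  v6: (1-0.486)·(3,-2.3) + 0.486·(4.18,-1.87) = (3.5735,-2.0910)
Shoelace sum Σ(x_i·y_{i+1} − x_{i+1}·y_i):
  i=1: 3.7738·3.3090 − 1.1457·3.2193 = +8.7990 (running +8.7990)
  i=2: 1.1457·1.0507 − -2.5973·3.3090 = +9.7980 (running +18.5970)
  i=3: -2.5973·-2.2601 − -2.0196·1.0507 = +7.9921 (running +26.5891)
  i=4: -2.0196·-3.4671 − 0.7286·-2.2601 = +8.6490 (running +35.2381)
  i=5: 0.7286·-2.0910 − 3.5735·-3.4671 = +10.8660 (running +46.1041)
  i=6: 3.5735·3.2193 − 3.7738·-2.0910 = +19.3954 (running +65.4995)
Area = |Σ|/2 = |65.4995|/2 = 32.7498

Area at t=0.486: 32.7498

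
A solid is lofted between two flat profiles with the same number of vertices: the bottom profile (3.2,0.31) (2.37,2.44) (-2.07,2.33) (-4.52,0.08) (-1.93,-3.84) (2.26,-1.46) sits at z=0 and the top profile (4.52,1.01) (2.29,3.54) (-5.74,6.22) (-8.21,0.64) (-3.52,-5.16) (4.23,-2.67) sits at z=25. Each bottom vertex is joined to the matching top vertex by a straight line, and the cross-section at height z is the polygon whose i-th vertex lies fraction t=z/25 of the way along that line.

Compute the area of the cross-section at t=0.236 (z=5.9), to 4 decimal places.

Area at t=0.236: 43.2211

Cross-section at t=0.236: each vertex is (1-t)·p0[i] + t·p1[i].
  v1: (1-0.236)·(3.2,0.31) + 0.236·(4.52,1.01) = (3.5115,0.4752)
  v2: (1-0.236)·(2.37,2.44) + 0.236·(2.29,3.54) = (2.3511,2.6996)
  v3: (1-0.236)·(-2.07,2.33) + 0.236·(-5.74,6.22) = (-2.9361,3.2480)
  v4: (1-0.236)·(-4.52,0.08) + 0.236·(-8.21,0.64) = (-5.3908,0.2122)
  v5: (1-0.236)·(-1.93,-3.84) + 0.236·(-3.52,-5.16) = (-2.3052,-4.1515)
  v6: (1-0.236)·(2.26,-1.46) + 0.236·(4.23,-2.67) = (2.7249,-1.7456)
Shoelace sum Σ(x_i·y_{i+1} − x_{i+1}·y_i):
  i=1: 3.5115·2.6996 − 2.3511·0.4752 = +8.3624 (running +8.3624)
  i=2: 2.3511·3.2480 − -2.9361·2.6996 = +15.5629 (running +23.9253)
  i=3: -2.9361·0.2122 − -5.3908·3.2480 = +16.8867 (running +40.8121)
  i=4: -5.3908·-4.1515 − -2.3052·0.2122 = +22.8693 (running +63.6813)
  i=5: -2.3052·-1.7456 − 2.7249·-4.1515 = +15.3365 (running +79.0178)
  i=6: 2.7249·0.4752 − 3.5115·-1.7456 = +7.4245 (running +86.4423)
Area = |Σ|/2 = |86.4423|/2 = 43.2211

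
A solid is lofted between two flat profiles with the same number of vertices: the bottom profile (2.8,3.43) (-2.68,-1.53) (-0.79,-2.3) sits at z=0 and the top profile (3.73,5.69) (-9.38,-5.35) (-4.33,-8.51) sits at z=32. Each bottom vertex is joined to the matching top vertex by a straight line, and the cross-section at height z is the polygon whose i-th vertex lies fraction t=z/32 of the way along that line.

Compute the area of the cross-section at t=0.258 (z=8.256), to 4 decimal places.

Area at t=0.258: 13.9950

Cross-section at t=0.258: each vertex is (1-t)·p0[i] + t·p1[i].
  v1: (1-0.258)·(2.8,3.43) + 0.258·(3.73,5.69) = (3.0399,4.0131)
  v2: (1-0.258)·(-2.68,-1.53) + 0.258·(-9.38,-5.35) = (-4.4086,-2.5156)
  v3: (1-0.258)·(-0.79,-2.3) + 0.258·(-4.33,-8.51) = (-1.7033,-3.9022)
Shoelace sum Σ(x_i·y_{i+1} − x_{i+1}·y_i):
  i=1: 3.0399·-2.5156 − -4.4086·4.0131 = +10.0449 (running +10.0449)
  i=2: -4.4086·-3.9022 − -1.7033·-2.5156 = +12.9183 (running +22.9633)
  i=3: -1.7033·4.0131 − 3.0399·-3.9022 = +5.0268 (running +27.9901)
Area = |Σ|/2 = |27.9901|/2 = 13.9950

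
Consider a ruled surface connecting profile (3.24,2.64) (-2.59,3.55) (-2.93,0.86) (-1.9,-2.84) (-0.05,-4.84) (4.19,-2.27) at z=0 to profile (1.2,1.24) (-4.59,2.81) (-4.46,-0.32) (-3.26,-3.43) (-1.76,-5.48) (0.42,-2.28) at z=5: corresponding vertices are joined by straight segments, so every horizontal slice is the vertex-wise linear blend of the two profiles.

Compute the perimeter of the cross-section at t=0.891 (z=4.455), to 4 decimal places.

Perimeter at t=0.891: 22.6804

Cross-section at t=0.891: each vertex is (1-t)·p0[i] + t·p1[i].
  v1: (1-0.891)·(3.24,2.64) + 0.891·(1.2,1.24) = (1.4224,1.3926)
  v2: (1-0.891)·(-2.59,3.55) + 0.891·(-4.59,2.81) = (-4.3720,2.8907)
  v3: (1-0.891)·(-2.93,0.86) + 0.891·(-4.46,-0.32) = (-4.2932,-0.1914)
  v4: (1-0.891)·(-1.9,-2.84) + 0.891·(-3.26,-3.43) = (-3.1118,-3.3657)
  v5: (1-0.891)·(-0.05,-4.84) + 0.891·(-1.76,-5.48) = (-1.5736,-5.4102)
  v6: (1-0.891)·(4.19,-2.27) + 0.891·(0.42,-2.28) = (0.8309,-2.2789)
Perimeter = Σ |v_{i+1} − v_i|:
  edge 1→2: √(-5.7944² + 1.4981²) = 5.9849 (running 5.9849)
  edge 2→3: √(0.0788² + -3.0820²) = 3.0830 (running 9.0679)
  edge 3→4: √(1.1815² + -3.1743²) = 3.3871 (running 12.4550)
  edge 4→5: √(1.5381² + -2.0446²) = 2.5585 (running 15.0135)
  edge 5→6: √(2.4045² + 3.1313²) = 3.9480 (running 18.9616)
  edge 6→1: √(0.5914² + 3.6715²) = 3.7188 (running 22.6804)
Perimeter = 22.6804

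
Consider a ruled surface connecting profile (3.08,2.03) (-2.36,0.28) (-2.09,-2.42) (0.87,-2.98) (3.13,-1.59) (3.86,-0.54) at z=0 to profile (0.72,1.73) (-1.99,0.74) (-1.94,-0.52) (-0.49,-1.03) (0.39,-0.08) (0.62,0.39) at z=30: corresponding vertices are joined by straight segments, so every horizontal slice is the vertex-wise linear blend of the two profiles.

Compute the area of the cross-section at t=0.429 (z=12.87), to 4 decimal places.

Area at t=0.429: 12.7164

Cross-section at t=0.429: each vertex is (1-t)·p0[i] + t·p1[i].
  v1: (1-0.429)·(3.08,2.03) + 0.429·(0.72,1.73) = (2.0676,1.9013)
  v2: (1-0.429)·(-2.36,0.28) + 0.429·(-1.99,0.74) = (-2.2013,0.4773)
  v3: (1-0.429)·(-2.09,-2.42) + 0.429·(-1.94,-0.52) = (-2.0256,-1.6049)
  v4: (1-0.429)·(0.87,-2.98) + 0.429·(-0.49,-1.03) = (0.2866,-2.1434)
  v5: (1-0.429)·(3.13,-1.59) + 0.429·(0.39,-0.08) = (1.9545,-0.9422)
  v6: (1-0.429)·(3.86,-0.54) + 0.429·(0.62,0.39) = (2.4700,-0.1410)
Shoelace sum Σ(x_i·y_{i+1} − x_{i+1}·y_i):
  i=1: 2.0676·0.4773 − -2.2013·1.9013 = +5.1722 (running +5.1722)
  i=2: -2.2013·-1.6049 − -2.0256·0.4773 = +4.4997 (running +9.6719)
  i=3: -2.0256·-2.1434 − 0.2866·-1.6049 = +4.8018 (running +14.4737)
  i=4: 0.2866·-0.9422 − 1.9545·-2.1434 = +3.9195 (running +18.3932)
  i=5: 1.9545·-0.1410 − 2.4700·-0.9422 = +2.0516 (running +20.4448)
  i=6: 2.4700·1.9013 − 2.0676·-0.1410 = +4.9879 (running +25.4327)
Area = |Σ|/2 = |25.4327|/2 = 12.7164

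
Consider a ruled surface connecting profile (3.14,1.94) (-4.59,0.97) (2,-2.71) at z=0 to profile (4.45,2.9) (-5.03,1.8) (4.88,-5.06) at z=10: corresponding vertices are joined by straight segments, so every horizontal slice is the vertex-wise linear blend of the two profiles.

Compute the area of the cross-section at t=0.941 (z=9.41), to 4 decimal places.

Cross-section at t=0.941: each vertex is (1-t)·p0[i] + t·p1[i].
  v1: (1-0.941)·(3.14,1.94) + 0.941·(4.45,2.9) = (4.3727,2.8434)
  v2: (1-0.941)·(-4.59,0.97) + 0.941·(-5.03,1.8) = (-5.0040,1.7510)
  v3: (1-0.941)·(2,-2.71) + 0.941·(4.88,-5.06) = (4.7101,-4.9213)
Shoelace sum Σ(x_i·y_{i+1} − x_{i+1}·y_i):
  i=1: 4.3727·1.7510 − -5.0040·2.8434 = +21.8850 (running +21.8850)
  i=2: -5.0040·-4.9213 − 4.7101·1.7510 = +16.3791 (running +38.2642)
  i=3: 4.7101·2.8434 − 4.3727·-4.9213 = +34.9121 (running +73.1763)
Area = |Σ|/2 = |73.1763|/2 = 36.5881

Area at t=0.941: 36.5881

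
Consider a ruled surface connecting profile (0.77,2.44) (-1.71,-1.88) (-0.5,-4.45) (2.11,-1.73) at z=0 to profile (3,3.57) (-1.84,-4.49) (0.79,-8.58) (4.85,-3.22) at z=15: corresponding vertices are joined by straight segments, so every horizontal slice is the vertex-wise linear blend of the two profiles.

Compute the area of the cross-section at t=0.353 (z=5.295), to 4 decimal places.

Cross-section at t=0.353: each vertex is (1-t)·p0[i] + t·p1[i].
  v1: (1-0.353)·(0.77,2.44) + 0.353·(3,3.57) = (1.5572,2.8389)
  v2: (1-0.353)·(-1.71,-1.88) + 0.353·(-1.84,-4.49) = (-1.7559,-2.8013)
  v3: (1-0.353)·(-0.5,-4.45) + 0.353·(0.79,-8.58) = (-0.0446,-5.9079)
  v4: (1-0.353)·(2.11,-1.73) + 0.353·(4.85,-3.22) = (3.0772,-2.2560)
Shoelace sum Σ(x_i·y_{i+1} − x_{i+1}·y_i):
  i=1: 1.5572·-2.8013 − -1.7559·2.8389 = +0.6226 (running +0.6226)
  i=2: -1.7559·-5.9079 − -0.0446·-2.8013 = +10.2486 (running +10.8712)
  i=3: -0.0446·-2.2560 − 3.0772·-5.9079 = +18.2806 (running +29.1517)
  i=4: 3.0772·2.8389 − 1.5572·-2.2560 = +12.2489 (running +41.4006)
Area = |Σ|/2 = |41.4006|/2 = 20.7003

Area at t=0.353: 20.7003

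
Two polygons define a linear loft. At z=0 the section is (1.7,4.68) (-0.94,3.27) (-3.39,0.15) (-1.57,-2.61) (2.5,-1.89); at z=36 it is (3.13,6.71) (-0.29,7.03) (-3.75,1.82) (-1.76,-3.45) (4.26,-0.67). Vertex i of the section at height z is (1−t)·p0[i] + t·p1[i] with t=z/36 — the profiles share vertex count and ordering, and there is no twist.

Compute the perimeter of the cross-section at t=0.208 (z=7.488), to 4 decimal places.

Cross-section at t=0.208: each vertex is (1-t)·p0[i] + t·p1[i].
  v1: (1-0.208)·(1.7,4.68) + 0.208·(3.13,6.71) = (1.9974,5.1022)
  v2: (1-0.208)·(-0.94,3.27) + 0.208·(-0.29,7.03) = (-0.8048,4.0521)
  v3: (1-0.208)·(-3.39,0.15) + 0.208·(-3.75,1.82) = (-3.4649,0.4974)
  v4: (1-0.208)·(-1.57,-2.61) + 0.208·(-1.76,-3.45) = (-1.6095,-2.7847)
  v5: (1-0.208)·(2.5,-1.89) + 0.208·(4.26,-0.67) = (2.8661,-1.6362)
Perimeter = Σ |v_{i+1} − v_i|:
  edge 1→2: √(-2.8022² + -1.0502²) = 2.9926 (running 2.9926)
  edge 2→3: √(-2.6601² + -3.5547²) = 4.4398 (running 7.4324)
  edge 3→4: √(1.8554² + -3.2821²) = 3.7702 (running 11.2026)
  edge 4→5: √(4.4756² + 1.1485²) = 4.6206 (running 15.8232)
  edge 5→1: √(-0.8686² + 6.7385²) = 6.7942 (running 22.6174)
Perimeter = 22.6174

Perimeter at t=0.208: 22.6174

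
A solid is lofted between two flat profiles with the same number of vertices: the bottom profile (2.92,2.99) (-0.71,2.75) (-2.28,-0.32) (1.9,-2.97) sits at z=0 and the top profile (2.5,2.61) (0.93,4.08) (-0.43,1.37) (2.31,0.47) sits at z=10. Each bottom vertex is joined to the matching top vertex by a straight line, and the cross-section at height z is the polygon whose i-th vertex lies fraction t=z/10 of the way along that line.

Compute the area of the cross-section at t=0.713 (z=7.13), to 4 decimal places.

Area at t=0.713: 9.1383

Cross-section at t=0.713: each vertex is (1-t)·p0[i] + t·p1[i].
  v1: (1-0.713)·(2.92,2.99) + 0.713·(2.5,2.61) = (2.6205,2.7191)
  v2: (1-0.713)·(-0.71,2.75) + 0.713·(0.93,4.08) = (0.4593,3.6983)
  v3: (1-0.713)·(-2.28,-0.32) + 0.713·(-0.43,1.37) = (-0.9609,0.8850)
  v4: (1-0.713)·(1.9,-2.97) + 0.713·(2.31,0.47) = (2.1923,-0.5173)
Shoelace sum Σ(x_i·y_{i+1} − x_{i+1}·y_i):
  i=1: 2.6205·3.6983 − 0.4593·2.7191 = +8.4426 (running +8.4426)
  i=2: 0.4593·0.8850 − -0.9609·3.6983 = +3.9604 (running +12.4030)
  i=3: -0.9609·-0.5173 − 2.1923·0.8850 = -1.4431 (running +10.9599)
  i=4: 2.1923·2.7191 − 2.6205·-0.5173 = +7.3166 (running +18.2765)
Area = |Σ|/2 = |18.2765|/2 = 9.1383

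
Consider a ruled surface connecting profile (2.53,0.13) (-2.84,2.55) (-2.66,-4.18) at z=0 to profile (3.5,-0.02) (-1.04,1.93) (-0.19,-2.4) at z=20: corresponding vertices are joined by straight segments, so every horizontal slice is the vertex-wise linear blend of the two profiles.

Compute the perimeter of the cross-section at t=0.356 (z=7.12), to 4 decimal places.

Cross-section at t=0.356: each vertex is (1-t)·p0[i] + t·p1[i].
  v1: (1-0.356)·(2.53,0.13) + 0.356·(3.5,-0.02) = (2.8753,0.0766)
  v2: (1-0.356)·(-2.84,2.55) + 0.356·(-1.04,1.93) = (-2.1992,2.3293)
  v3: (1-0.356)·(-2.66,-4.18) + 0.356·(-0.19,-2.4) = (-1.7807,-3.5463)
Perimeter = Σ |v_{i+1} − v_i|:
  edge 1→2: √(-5.0745² + 2.2527²) = 5.5521 (running 5.5521)
  edge 2→3: √(0.4185² + -5.8756²) = 5.8905 (running 11.4425)
  edge 3→1: √(4.6560² + 3.6229²) = 5.8995 (running 17.3420)
Perimeter = 17.3420

Perimeter at t=0.356: 17.3420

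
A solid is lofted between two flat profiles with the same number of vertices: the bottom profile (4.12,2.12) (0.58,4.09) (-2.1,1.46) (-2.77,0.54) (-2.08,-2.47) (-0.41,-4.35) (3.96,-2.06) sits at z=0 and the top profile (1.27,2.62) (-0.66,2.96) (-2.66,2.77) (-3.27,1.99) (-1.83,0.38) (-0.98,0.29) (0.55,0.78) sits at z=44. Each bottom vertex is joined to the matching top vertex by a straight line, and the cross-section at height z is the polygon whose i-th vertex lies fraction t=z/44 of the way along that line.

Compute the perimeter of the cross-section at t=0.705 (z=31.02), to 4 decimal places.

Perimeter at t=0.705: 14.7415

Cross-section at t=0.705: each vertex is (1-t)·p0[i] + t·p1[i].
  v1: (1-0.705)·(4.12,2.12) + 0.705·(1.27,2.62) = (2.1108,2.4725)
  v2: (1-0.705)·(0.58,4.09) + 0.705·(-0.66,2.96) = (-0.2942,3.2933)
  v3: (1-0.705)·(-2.1,1.46) + 0.705·(-2.66,2.77) = (-2.4948,2.3836)
  v4: (1-0.705)·(-2.77,0.54) + 0.705·(-3.27,1.99) = (-3.1225,1.5622)
  v5: (1-0.705)·(-2.08,-2.47) + 0.705·(-1.83,0.38) = (-1.9038,-0.4608)
  v6: (1-0.705)·(-0.41,-4.35) + 0.705·(-0.98,0.29) = (-0.8118,-1.0788)
  v7: (1-0.705)·(3.96,-2.06) + 0.705·(0.55,0.78) = (1.5560,-0.0578)
Perimeter = Σ |v_{i+1} − v_i|:
  edge 1→2: √(-2.4050² + 0.8208²) = 2.5412 (running 2.5412)
  edge 2→3: √(-2.2006² + -0.9098²) = 2.3813 (running 4.9224)
  edge 3→4: √(-0.6277² + -0.8213²) = 1.0337 (running 5.9561)
  edge 4→5: √(1.2188² + -2.0230²) = 2.3618 (running 8.3179)
  edge 5→6: √(1.0919² + -0.6180²) = 1.2547 (running 9.5726)
  edge 6→7: √(2.3678² + 1.0210²) = 2.5785 (running 12.1511)
  edge 7→1: √(0.5548² + 2.5303²) = 2.5904 (running 14.7415)
Perimeter = 14.7415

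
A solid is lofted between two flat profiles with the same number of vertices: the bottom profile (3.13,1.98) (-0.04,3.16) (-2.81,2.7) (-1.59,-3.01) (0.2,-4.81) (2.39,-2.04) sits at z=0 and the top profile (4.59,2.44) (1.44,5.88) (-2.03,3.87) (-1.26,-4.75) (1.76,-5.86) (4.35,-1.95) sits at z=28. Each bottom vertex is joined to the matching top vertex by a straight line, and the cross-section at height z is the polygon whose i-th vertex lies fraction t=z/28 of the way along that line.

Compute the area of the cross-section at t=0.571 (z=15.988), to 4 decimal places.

Area at t=0.571: 44.7170

Cross-section at t=0.571: each vertex is (1-t)·p0[i] + t·p1[i].
  v1: (1-0.571)·(3.13,1.98) + 0.571·(4.59,2.44) = (3.9637,2.2427)
  v2: (1-0.571)·(-0.04,3.16) + 0.571·(1.44,5.88) = (0.8051,4.7131)
  v3: (1-0.571)·(-2.81,2.7) + 0.571·(-2.03,3.87) = (-2.3646,3.3681)
  v4: (1-0.571)·(-1.59,-3.01) + 0.571·(-1.26,-4.75) = (-1.4016,-4.0035)
  v5: (1-0.571)·(0.2,-4.81) + 0.571·(1.76,-5.86) = (1.0908,-5.4096)
  v6: (1-0.571)·(2.39,-2.04) + 0.571·(4.35,-1.95) = (3.5092,-1.9886)
Shoelace sum Σ(x_i·y_{i+1} − x_{i+1}·y_i):
  i=1: 3.9637·4.7131 − 0.8051·2.2427 = +16.8757 (running +16.8757)
  i=2: 0.8051·3.3681 − -2.3646·4.7131 = +13.8563 (running +30.7320)
  i=3: -2.3646·-4.0035 − -1.4016·3.3681 = +14.1874 (running +44.9194)
  i=4: -1.4016·-5.4096 − 1.0908·-4.0035 = +11.9488 (running +56.8682)
  i=5: 1.0908·-1.9886 − 3.5092·-5.4096 = +16.8139 (running +73.6821)
  i=6: 3.5092·2.2427 − 3.9637·-1.9886 = +15.7520 (running +89.4341)
Area = |Σ|/2 = |89.4341|/2 = 44.7170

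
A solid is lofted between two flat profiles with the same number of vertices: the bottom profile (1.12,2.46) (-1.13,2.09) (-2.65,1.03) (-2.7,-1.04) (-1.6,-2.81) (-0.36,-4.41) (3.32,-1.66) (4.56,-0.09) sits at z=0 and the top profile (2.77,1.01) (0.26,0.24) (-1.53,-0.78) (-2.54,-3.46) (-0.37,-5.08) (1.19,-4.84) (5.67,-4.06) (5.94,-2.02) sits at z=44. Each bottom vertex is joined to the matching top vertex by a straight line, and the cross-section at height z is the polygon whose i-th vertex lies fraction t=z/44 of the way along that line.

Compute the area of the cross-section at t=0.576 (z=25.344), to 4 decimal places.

Area at t=0.576: 33.2432

Cross-section at t=0.576: each vertex is (1-t)·p0[i] + t·p1[i].
  v1: (1-0.576)·(1.12,2.46) + 0.576·(2.77,1.01) = (2.0704,1.6248)
  v2: (1-0.576)·(-1.13,2.09) + 0.576·(0.26,0.24) = (-0.3294,1.0244)
  v3: (1-0.576)·(-2.65,1.03) + 0.576·(-1.53,-0.78) = (-2.0049,-0.0126)
  v4: (1-0.576)·(-2.7,-1.04) + 0.576·(-2.54,-3.46) = (-2.6078,-2.4339)
  v5: (1-0.576)·(-1.6,-2.81) + 0.576·(-0.37,-5.08) = (-0.8915,-4.1175)
  v6: (1-0.576)·(-0.36,-4.41) + 0.576·(1.19,-4.84) = (0.5328,-4.6577)
  v7: (1-0.576)·(3.32,-1.66) + 0.576·(5.67,-4.06) = (4.6736,-3.0424)
  v8: (1-0.576)·(4.56,-0.09) + 0.576·(5.94,-2.02) = (5.3549,-1.2017)
Shoelace sum Σ(x_i·y_{i+1} − x_{i+1}·y_i):
  i=1: 2.0704·1.0244 − -0.3294·1.6248 = +2.6561 (running +2.6561)
  i=2: -0.3294·-0.0126 − -2.0049·1.0244 = +2.0579 (running +4.7140)
  i=3: -2.0049·-2.4339 − -2.6078·-0.0126 = +4.8470 (running +9.5610)
  i=4: -2.6078·-4.1175 − -0.8915·-2.4339 = +8.5679 (running +18.1289)
  i=5: -0.8915·-4.6577 − 0.5328·-4.1175 = +6.3462 (running +24.4751)
  i=6: 0.5328·-3.0424 − 4.6736·-4.6577 = +20.1471 (running +44.6223)
  i=7: 4.6736·-1.2017 − 5.3549·-3.0424 = +10.6755 (running +55.2978)
  i=8: 5.3549·1.6248 − 2.0704·-1.2017 = +11.1886 (running +66.4864)
Area = |Σ|/2 = |66.4864|/2 = 33.2432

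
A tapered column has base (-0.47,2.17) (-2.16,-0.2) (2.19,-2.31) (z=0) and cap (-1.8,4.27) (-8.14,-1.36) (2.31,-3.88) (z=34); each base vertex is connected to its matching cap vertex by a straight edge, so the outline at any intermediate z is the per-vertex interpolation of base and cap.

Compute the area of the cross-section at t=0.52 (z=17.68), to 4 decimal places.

Area at t=0.52: 20.0611

Cross-section at t=0.52: each vertex is (1-t)·p0[i] + t·p1[i].
  v1: (1-0.52)·(-0.47,2.17) + 0.52·(-1.8,4.27) = (-1.1616,3.2620)
  v2: (1-0.52)·(-2.16,-0.2) + 0.52·(-8.14,-1.36) = (-5.2696,-0.8032)
  v3: (1-0.52)·(2.19,-2.31) + 0.52·(2.31,-3.88) = (2.2524,-3.1264)
Shoelace sum Σ(x_i·y_{i+1} − x_{i+1}·y_i):
  i=1: -1.1616·-0.8032 − -5.2696·3.2620 = +18.1224 (running +18.1224)
  i=2: -5.2696·-3.1264 − 2.2524·-0.8032 = +18.2840 (running +36.4064)
  i=3: 2.2524·3.2620 − -1.1616·-3.1264 = +3.7157 (running +40.1221)
Area = |Σ|/2 = |40.1221|/2 = 20.0611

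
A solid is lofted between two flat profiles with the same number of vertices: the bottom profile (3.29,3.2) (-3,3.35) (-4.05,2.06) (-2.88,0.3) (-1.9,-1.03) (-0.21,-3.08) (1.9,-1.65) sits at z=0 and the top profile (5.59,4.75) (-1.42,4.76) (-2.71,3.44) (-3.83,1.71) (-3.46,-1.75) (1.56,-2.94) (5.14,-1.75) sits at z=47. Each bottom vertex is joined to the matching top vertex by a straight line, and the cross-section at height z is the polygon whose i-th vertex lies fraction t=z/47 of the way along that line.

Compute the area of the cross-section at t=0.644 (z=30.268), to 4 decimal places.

Area at t=0.644: 48.4244

Cross-section at t=0.644: each vertex is (1-t)·p0[i] + t·p1[i].
  v1: (1-0.644)·(3.29,3.2) + 0.644·(5.59,4.75) = (4.7712,4.1982)
  v2: (1-0.644)·(-3,3.35) + 0.644·(-1.42,4.76) = (-1.9825,4.2580)
  v3: (1-0.644)·(-4.05,2.06) + 0.644·(-2.71,3.44) = (-3.1870,2.9487)
  v4: (1-0.644)·(-2.88,0.3) + 0.644·(-3.83,1.71) = (-3.4918,1.2080)
  v5: (1-0.644)·(-1.9,-1.03) + 0.644·(-3.46,-1.75) = (-2.9046,-1.4937)
  v6: (1-0.644)·(-0.21,-3.08) + 0.644·(1.56,-2.94) = (0.9299,-2.9898)
  v7: (1-0.644)·(1.9,-1.65) + 0.644·(5.14,-1.75) = (3.9866,-1.7144)
Shoelace sum Σ(x_i·y_{i+1} − x_{i+1}·y_i):
  i=1: 4.7712·4.2580 − -1.9825·4.1982 = +28.6388 (running +28.6388)
  i=2: -1.9825·2.9487 − -3.1870·4.2580 = +7.7248 (running +36.3636)
  i=3: -3.1870·1.2080 − -3.4918·2.9487 = +6.4463 (running +42.8098)
  i=4: -3.4918·-1.4937 − -2.9046·1.2080 = +8.7246 (running +51.5344)
  i=5: -2.9046·-2.9898 − 0.9299·-1.4937 = +10.0734 (running +61.6077)
  i=6: 0.9299·-1.7144 − 3.9866·-2.9898 = +10.3250 (running +71.9327)
  i=7: 3.9866·4.1982 − 4.7712·-1.7144 = +24.9161 (running +96.8489)
Area = |Σ|/2 = |96.8489|/2 = 48.4244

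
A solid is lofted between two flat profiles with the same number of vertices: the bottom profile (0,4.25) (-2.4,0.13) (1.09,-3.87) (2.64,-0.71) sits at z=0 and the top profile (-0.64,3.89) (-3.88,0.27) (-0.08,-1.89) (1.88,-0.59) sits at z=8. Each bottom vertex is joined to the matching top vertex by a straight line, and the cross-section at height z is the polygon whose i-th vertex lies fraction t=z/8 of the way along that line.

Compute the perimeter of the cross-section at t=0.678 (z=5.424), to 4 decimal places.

Perimeter at t=0.678: 17.3491

Cross-section at t=0.678: each vertex is (1-t)·p0[i] + t·p1[i].
  v1: (1-0.678)·(0,4.25) + 0.678·(-0.64,3.89) = (-0.4339,4.0059)
  v2: (1-0.678)·(-2.4,0.13) + 0.678·(-3.88,0.27) = (-3.4034,0.2249)
  v3: (1-0.678)·(1.09,-3.87) + 0.678·(-0.08,-1.89) = (0.2967,-2.5276)
  v4: (1-0.678)·(2.64,-0.71) + 0.678·(1.88,-0.59) = (2.1247,-0.6286)
Perimeter = Σ |v_{i+1} − v_i|:
  edge 1→2: √(-2.9695² + -3.7810²) = 4.8077 (running 4.8077)
  edge 2→3: √(3.7002² + -2.7525²) = 4.6117 (running 9.4194)
  edge 3→4: √(1.8280² + 1.8989²) = 2.6358 (running 12.0552)
  edge 4→1: √(-2.5586² + 4.6346²) = 5.2939 (running 17.3491)
Perimeter = 17.3491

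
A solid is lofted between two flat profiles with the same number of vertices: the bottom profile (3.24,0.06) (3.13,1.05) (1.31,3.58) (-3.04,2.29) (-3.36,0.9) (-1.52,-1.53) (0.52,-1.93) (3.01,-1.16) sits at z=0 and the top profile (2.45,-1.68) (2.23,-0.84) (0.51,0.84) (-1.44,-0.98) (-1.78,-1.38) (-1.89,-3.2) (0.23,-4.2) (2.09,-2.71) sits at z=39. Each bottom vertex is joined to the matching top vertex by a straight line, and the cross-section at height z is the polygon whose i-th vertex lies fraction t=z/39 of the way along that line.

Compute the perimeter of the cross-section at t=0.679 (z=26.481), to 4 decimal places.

Cross-section at t=0.679: each vertex is (1-t)·p0[i] + t·p1[i].
  v1: (1-0.679)·(3.24,0.06) + 0.679·(2.45,-1.68) = (2.7036,-1.1215)
  v2: (1-0.679)·(3.13,1.05) + 0.679·(2.23,-0.84) = (2.5189,-0.2333)
  v3: (1-0.679)·(1.31,3.58) + 0.679·(0.51,0.84) = (0.7668,1.7195)
  v4: (1-0.679)·(-3.04,2.29) + 0.679·(-1.44,-0.98) = (-1.9536,0.0697)
  v5: (1-0.679)·(-3.36,0.9) + 0.679·(-1.78,-1.38) = (-2.2872,-0.6481)
  v6: (1-0.679)·(-1.52,-1.53) + 0.679·(-1.89,-3.2) = (-1.7712,-2.6639)
  v7: (1-0.679)·(0.52,-1.93) + 0.679·(0.23,-4.2) = (0.3231,-3.4713)
  v8: (1-0.679)·(3.01,-1.16) + 0.679·(2.09,-2.71) = (2.3853,-2.2125)
Perimeter = Σ |v_{i+1} − v_i|:
  edge 1→2: √(-0.1847² + 0.8881²) = 0.9071 (running 0.9071)
  edge 2→3: √(-1.7521² + 1.9528²) = 2.6236 (running 3.5308)
  edge 3→4: √(-2.7204² + -1.6499²) = 3.1816 (running 6.7124)
  edge 4→5: √(-0.3336² + -0.7178²) = 0.7915 (running 7.5039)
  edge 5→6: √(0.5159² + -2.0158²) = 2.0808 (running 9.5847)
  edge 6→7: √(2.0943² + -0.8074²) = 2.2446 (running 11.8293)
  edge 7→8: √(2.0622² + 1.2589²) = 2.4161 (running 14.2454)
  edge 8→1: √(0.3183² + 1.0910²) = 1.1365 (running 15.3818)
Perimeter = 15.3818

Perimeter at t=0.679: 15.3818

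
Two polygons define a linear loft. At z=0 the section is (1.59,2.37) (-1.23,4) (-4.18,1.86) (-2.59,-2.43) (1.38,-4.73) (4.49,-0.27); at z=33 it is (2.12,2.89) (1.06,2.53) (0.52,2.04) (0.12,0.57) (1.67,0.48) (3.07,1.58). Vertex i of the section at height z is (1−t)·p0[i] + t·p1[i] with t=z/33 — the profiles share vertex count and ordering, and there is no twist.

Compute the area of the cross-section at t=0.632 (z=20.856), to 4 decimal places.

Area at t=0.632: 14.2375

Cross-section at t=0.632: each vertex is (1-t)·p0[i] + t·p1[i].
  v1: (1-0.632)·(1.59,2.37) + 0.632·(2.12,2.89) = (1.9250,2.6986)
  v2: (1-0.632)·(-1.23,4) + 0.632·(1.06,2.53) = (0.2173,3.0710)
  v3: (1-0.632)·(-4.18,1.86) + 0.632·(0.52,2.04) = (-1.2096,1.9738)
  v4: (1-0.632)·(-2.59,-2.43) + 0.632·(0.12,0.57) = (-0.8773,-0.5340)
  v5: (1-0.632)·(1.38,-4.73) + 0.632·(1.67,0.48) = (1.5633,-1.4373)
  v6: (1-0.632)·(4.49,-0.27) + 0.632·(3.07,1.58) = (3.5926,0.8992)
Shoelace sum Σ(x_i·y_{i+1} − x_{i+1}·y_i):
  i=1: 1.9250·3.0710 − 0.2173·2.6986 = +5.3251 (running +5.3251)
  i=2: 0.2173·1.9738 − -1.2096·3.0710 = +4.1435 (running +9.4686)
  i=3: -1.2096·-0.5340 − -0.8773·1.9738 = +2.3775 (running +11.8461)
  i=4: -0.8773·-1.4373 − 1.5633·-0.5340 = +2.0957 (running +13.9418)
  i=5: 1.5633·0.8992 − 3.5926·-1.4373 = +6.5692 (running +20.5110)
  i=6: 3.5926·2.6986 − 1.9250·0.8992 = +7.9641 (running +28.4751)
Area = |Σ|/2 = |28.4751|/2 = 14.2375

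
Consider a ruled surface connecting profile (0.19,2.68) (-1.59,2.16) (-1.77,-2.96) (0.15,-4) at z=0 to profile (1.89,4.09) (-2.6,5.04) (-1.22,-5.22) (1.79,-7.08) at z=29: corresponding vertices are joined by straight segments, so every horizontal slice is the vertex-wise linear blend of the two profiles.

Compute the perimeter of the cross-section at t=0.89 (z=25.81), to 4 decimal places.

Perimeter at t=0.89: 28.1004

Cross-section at t=0.89: each vertex is (1-t)·p0[i] + t·p1[i].
  v1: (1-0.89)·(0.19,2.68) + 0.89·(1.89,4.09) = (1.7030,3.9349)
  v2: (1-0.89)·(-1.59,2.16) + 0.89·(-2.6,5.04) = (-2.4889,4.7232)
  v3: (1-0.89)·(-1.77,-2.96) + 0.89·(-1.22,-5.22) = (-1.2805,-4.9714)
  v4: (1-0.89)·(0.15,-4) + 0.89·(1.79,-7.08) = (1.6096,-6.7412)
Perimeter = Σ |v_{i+1} − v_i|:
  edge 1→2: √(-4.1919² + 0.7883²) = 4.2654 (running 4.2654)
  edge 2→3: √(1.2084² + -9.6946²) = 9.7696 (running 14.0350)
  edge 3→4: √(2.8901² + -1.7698²) = 3.3889 (running 17.4239)
  edge 4→1: √(0.0934² + 10.6761²) = 10.6765 (running 28.1004)
Perimeter = 28.1004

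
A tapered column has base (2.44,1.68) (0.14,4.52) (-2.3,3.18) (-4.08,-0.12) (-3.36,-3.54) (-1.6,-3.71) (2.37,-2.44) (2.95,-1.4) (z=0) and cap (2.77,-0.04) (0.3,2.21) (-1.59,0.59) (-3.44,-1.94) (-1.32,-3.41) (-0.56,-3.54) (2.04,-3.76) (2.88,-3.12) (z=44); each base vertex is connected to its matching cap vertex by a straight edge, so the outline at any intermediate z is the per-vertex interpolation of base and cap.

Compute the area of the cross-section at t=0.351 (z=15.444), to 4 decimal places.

Cross-section at t=0.351: each vertex is (1-t)·p0[i] + t·p1[i].
  v1: (1-0.351)·(2.44,1.68) + 0.351·(2.77,-0.04) = (2.5558,1.0763)
  v2: (1-0.351)·(0.14,4.52) + 0.351·(0.3,2.21) = (0.1962,3.7092)
  v3: (1-0.351)·(-2.3,3.18) + 0.351·(-1.59,0.59) = (-2.0508,2.2709)
  v4: (1-0.351)·(-4.08,-0.12) + 0.351·(-3.44,-1.94) = (-3.8554,-0.7588)
  v5: (1-0.351)·(-3.36,-3.54) + 0.351·(-1.32,-3.41) = (-2.6440,-3.4944)
  v6: (1-0.351)·(-1.6,-3.71) + 0.351·(-0.56,-3.54) = (-1.2350,-3.6503)
  v7: (1-0.351)·(2.37,-2.44) + 0.351·(2.04,-3.76) = (2.2542,-2.9033)
  v8: (1-0.351)·(2.95,-1.4) + 0.351·(2.88,-3.12) = (2.9254,-2.0037)
Shoelace sum Σ(x_i·y_{i+1} − x_{i+1}·y_i):
  i=1: 2.5558·3.7092 − 0.1962·1.0763 = +9.2689 (running +9.2689)
  i=2: 0.1962·2.2709 − -2.0508·3.7092 = +8.0522 (running +17.3212)
  i=3: -2.0508·-0.7588 − -3.8554·2.2709 = +10.3114 (running +27.6325)
  i=4: -3.8554·-3.4944 − -2.6440·-0.7588 = +11.4658 (running +39.0983)
  i=5: -2.6440·-3.6503 − -1.2350·-3.4944 = +5.3359 (running +44.4342)
  i=6: -1.2350·-2.9033 − 2.2542·-3.6503 = +11.8139 (running +56.2482)
  i=7: 2.2542·-2.0037 − 2.9254·-2.9033 = +3.9767 (running +60.2249)
  i=8: 2.9254·1.0763 − 2.5558·-2.0037 = +8.2697 (running +68.4946)
Area = |Σ|/2 = |68.4946|/2 = 34.2473

Area at t=0.351: 34.2473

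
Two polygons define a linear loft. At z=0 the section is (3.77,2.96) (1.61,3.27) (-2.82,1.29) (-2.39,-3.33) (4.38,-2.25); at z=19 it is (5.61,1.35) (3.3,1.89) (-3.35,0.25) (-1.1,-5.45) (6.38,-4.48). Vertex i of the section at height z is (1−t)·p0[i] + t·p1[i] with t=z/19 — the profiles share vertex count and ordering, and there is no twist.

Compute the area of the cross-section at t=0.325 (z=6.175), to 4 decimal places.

Cross-section at t=0.325: each vertex is (1-t)·p0[i] + t·p1[i].
  v1: (1-0.325)·(3.77,2.96) + 0.325·(5.61,1.35) = (4.3680,2.4367)
  v2: (1-0.325)·(1.61,3.27) + 0.325·(3.3,1.89) = (2.1593,2.8215)
  v3: (1-0.325)·(-2.82,1.29) + 0.325·(-3.35,0.25) = (-2.9923,0.9520)
  v4: (1-0.325)·(-2.39,-3.33) + 0.325·(-1.1,-5.45) = (-1.9708,-4.0190)
  v5: (1-0.325)·(4.38,-2.25) + 0.325·(6.38,-4.48) = (5.0300,-2.9748)
Shoelace sum Σ(x_i·y_{i+1} − x_{i+1}·y_i):
  i=1: 4.3680·2.8215 − 2.1593·2.4367 = +7.0628 (running +7.0628)
  i=2: 2.1593·0.9520 − -2.9923·2.8215 = +10.4982 (running +17.5610)
  i=3: -2.9923·-4.0190 − -1.9708·0.9520 = +13.9020 (running +31.4630)
  i=4: -1.9708·-2.9748 − 5.0300·-4.0190 = +26.0781 (running +57.5411)
  i=5: 5.0300·2.4367 − 4.3680·-2.9748 = +25.2506 (running +82.7916)
Area = |Σ|/2 = |82.7916|/2 = 41.3958

Area at t=0.325: 41.3958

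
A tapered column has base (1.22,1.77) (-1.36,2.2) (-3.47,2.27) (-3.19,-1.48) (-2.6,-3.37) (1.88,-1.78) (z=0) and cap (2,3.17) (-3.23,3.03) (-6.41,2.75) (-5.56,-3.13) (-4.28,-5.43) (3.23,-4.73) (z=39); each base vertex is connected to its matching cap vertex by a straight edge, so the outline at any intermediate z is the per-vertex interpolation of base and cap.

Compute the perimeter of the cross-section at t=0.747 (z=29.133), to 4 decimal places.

Cross-section at t=0.747: each vertex is (1-t)·p0[i] + t·p1[i].
  v1: (1-0.747)·(1.22,1.77) + 0.747·(2,3.17) = (1.8027,2.8158)
  v2: (1-0.747)·(-1.36,2.2) + 0.747·(-3.23,3.03) = (-2.7569,2.8200)
  v3: (1-0.747)·(-3.47,2.27) + 0.747·(-6.41,2.75) = (-5.6662,2.6286)
  v4: (1-0.747)·(-3.19,-1.48) + 0.747·(-5.56,-3.13) = (-4.9604,-2.7125)
  v5: (1-0.747)·(-2.6,-3.37) + 0.747·(-4.28,-5.43) = (-3.8550,-4.9088)
  v6: (1-0.747)·(1.88,-1.78) + 0.747·(3.23,-4.73) = (2.8884,-3.9837)
Perimeter = Σ |v_{i+1} − v_i|:
  edge 1→2: √(-4.5595² + 0.0042²) = 4.5596 (running 4.5596)
  edge 2→3: √(-2.9093² + -0.1914²) = 2.9156 (running 7.4751)
  edge 3→4: √(0.7058² + -5.3411²) = 5.3875 (running 12.8627)
  edge 4→5: √(1.1054² + -2.1963²) = 2.4588 (running 15.3215)
  edge 5→6: √(6.7434² + 0.9252²) = 6.8066 (running 22.1280)
  edge 6→1: √(-1.0858² + 6.7995²) = 6.8856 (running 29.0136)
Perimeter = 29.0136

Perimeter at t=0.747: 29.0136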